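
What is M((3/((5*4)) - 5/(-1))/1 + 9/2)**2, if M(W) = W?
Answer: 37249/400 ≈ 93.123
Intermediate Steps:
M((3/((5*4)) - 5/(-1))/1 + 9/2)**2 = ((3/((5*4)) - 5/(-1))/1 + 9/2)**2 = ((3/20 - 5*(-1))*1 + 9*(1/2))**2 = ((3*(1/20) + 5)*1 + 9/2)**2 = ((3/20 + 5)*1 + 9/2)**2 = ((103/20)*1 + 9/2)**2 = (103/20 + 9/2)**2 = (193/20)**2 = 37249/400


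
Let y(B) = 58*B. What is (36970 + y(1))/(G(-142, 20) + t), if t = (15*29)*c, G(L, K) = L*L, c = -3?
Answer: 37028/18859 ≈ 1.9634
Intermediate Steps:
G(L, K) = L²
t = -1305 (t = (15*29)*(-3) = 435*(-3) = -1305)
(36970 + y(1))/(G(-142, 20) + t) = (36970 + 58*1)/((-142)² - 1305) = (36970 + 58)/(20164 - 1305) = 37028/18859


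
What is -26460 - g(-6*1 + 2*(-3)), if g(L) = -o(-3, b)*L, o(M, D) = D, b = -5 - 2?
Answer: -26376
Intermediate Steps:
b = -7
g(L) = 7*L (g(L) = -(-7)*L = 7*L)
-26460 - g(-6*1 + 2*(-3)) = -26460 - 7*(-6*1 + 2*(-3)) = -26460 - 7*(-6 - 6) = -26460 - 7*(-12) = -26460 - 1*(-84) = -26460 + 84 = -26376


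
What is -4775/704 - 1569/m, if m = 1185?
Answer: -2254317/278080 ≈ -8.1067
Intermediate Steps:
-4775/704 - 1569/m = -4775/704 - 1569/1185 = -4775*1/704 - 1569*1/1185 = -4775/704 - 523/395 = -2254317/278080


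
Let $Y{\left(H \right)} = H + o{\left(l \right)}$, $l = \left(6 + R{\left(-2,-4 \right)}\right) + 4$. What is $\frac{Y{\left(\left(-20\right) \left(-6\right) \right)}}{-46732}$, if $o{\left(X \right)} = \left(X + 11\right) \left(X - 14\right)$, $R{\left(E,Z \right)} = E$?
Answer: $- \frac{3}{23366} \approx -0.00012839$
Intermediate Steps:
$l = 8$ ($l = \left(6 - 2\right) + 4 = 4 + 4 = 8$)
$o{\left(X \right)} = \left(-14 + X\right) \left(11 + X\right)$ ($o{\left(X \right)} = \left(11 + X\right) \left(-14 + X\right) = \left(-14 + X\right) \left(11 + X\right)$)
$Y{\left(H \right)} = -114 + H$ ($Y{\left(H \right)} = H - \left(178 - 64\right) = H - 114 = -114 + H$)
$\frac{Y{\left(\left(-20\right) \left(-6\right) \right)}}{-46732} = \frac{-114 - -120}{-46732} = \left(-114 + 120\right) \left(- \frac{1}{46732}\right) = 6 \left(- \frac{1}{46732}\right) = - \frac{3}{23366}$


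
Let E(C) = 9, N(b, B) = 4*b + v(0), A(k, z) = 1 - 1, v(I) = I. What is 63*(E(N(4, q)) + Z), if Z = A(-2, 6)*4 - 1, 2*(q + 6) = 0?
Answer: 504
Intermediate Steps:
q = -6 (q = -6 + (½)*0 = -6 + 0 = -6)
A(k, z) = 0
N(b, B) = 4*b (N(b, B) = 4*b + 0 = 4*b)
Z = -1 (Z = 0*4 - 1 = 0 - 1 = -1)
63*(E(N(4, q)) + Z) = 63*(9 - 1) = 63*8 = 504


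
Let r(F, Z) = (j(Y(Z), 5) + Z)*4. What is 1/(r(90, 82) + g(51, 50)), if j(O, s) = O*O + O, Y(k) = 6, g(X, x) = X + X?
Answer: 1/598 ≈ 0.0016722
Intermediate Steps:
g(X, x) = 2*X
j(O, s) = O + O**2 (j(O, s) = O**2 + O = O + O**2)
r(F, Z) = 168 + 4*Z (r(F, Z) = (6*(1 + 6) + Z)*4 = (6*7 + Z)*4 = (42 + Z)*4 = 168 + 4*Z)
1/(r(90, 82) + g(51, 50)) = 1/((168 + 4*82) + 2*51) = 1/((168 + 328) + 102) = 1/(496 + 102) = 1/598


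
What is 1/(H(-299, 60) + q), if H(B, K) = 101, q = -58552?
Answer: -1/58451 ≈ -1.7108e-5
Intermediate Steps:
1/(H(-299, 60) + q) = 1/(101 - 58552) = 1/(-58451) = -1/58451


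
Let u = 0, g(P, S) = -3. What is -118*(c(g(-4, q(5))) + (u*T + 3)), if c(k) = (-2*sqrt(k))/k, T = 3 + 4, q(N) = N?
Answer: -354 - 236*I*sqrt(3)/3 ≈ -354.0 - 136.25*I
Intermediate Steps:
T = 7
c(k) = -2/sqrt(k)
-118*(c(g(-4, q(5))) + (u*T + 3)) = -118*(-(-2)*I*sqrt(3)/3 + (0*7 + 3)) = -118*(-(-2)*I*sqrt(3)/3 + (0 + 3)) = -118*(2*I*sqrt(3)/3 + 3) = -118*(3 + 2*I*sqrt(3)/3) = -354 - 236*I*sqrt(3)/3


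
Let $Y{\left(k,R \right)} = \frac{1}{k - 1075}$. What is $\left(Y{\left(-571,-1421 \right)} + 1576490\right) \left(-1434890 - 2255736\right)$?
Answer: $- \frac{4788407388949707}{823} \approx -5.8182 \cdot 10^{12}$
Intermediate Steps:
$Y{\left(k,R \right)} = \frac{1}{-1075 + k}$
$\left(Y{\left(-571,-1421 \right)} + 1576490\right) \left(-1434890 - 2255736\right) = \left(\frac{1}{-1075 - 571} + 1576490\right) \left(-1434890 - 2255736\right) = \left(\frac{1}{-1646} + 1576490\right) \left(-3690626\right) = \left(- \frac{1}{1646} + 1576490\right) \left(-3690626\right) = \frac{2594902539}{1646} \left(-3690626\right) = - \frac{4788407388949707}{823}$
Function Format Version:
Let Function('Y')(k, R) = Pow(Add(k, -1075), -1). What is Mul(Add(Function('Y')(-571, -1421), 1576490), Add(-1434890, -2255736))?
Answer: Rational(-4788407388949707, 823) ≈ -5.8182e+12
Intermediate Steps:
Function('Y')(k, R) = Pow(Add(-1075, k), -1)
Mul(Add(Function('Y')(-571, -1421), 1576490), Add(-1434890, -2255736)) = Mul(Add(Pow(Add(-1075, -571), -1), 1576490), Add(-1434890, -2255736)) = Mul(Add(Pow(-1646, -1), 1576490), -3690626) = Mul(Add(Rational(-1, 1646), 1576490), -3690626) = Mul(Rational(2594902539, 1646), -3690626) = Rational(-4788407388949707, 823)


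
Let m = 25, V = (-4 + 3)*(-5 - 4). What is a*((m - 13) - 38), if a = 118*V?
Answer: -27612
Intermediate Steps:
V = 9 (V = -1*(-9) = 9)
a = 1062 (a = 118*9 = 1062)
a*((m - 13) - 38) = 1062*((25 - 13) - 38) = 1062*(12 - 38) = 1062*(-26) = -27612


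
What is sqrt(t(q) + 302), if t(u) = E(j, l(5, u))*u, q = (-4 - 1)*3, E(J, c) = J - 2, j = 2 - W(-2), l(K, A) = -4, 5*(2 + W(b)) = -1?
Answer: sqrt(269) ≈ 16.401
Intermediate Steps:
W(b) = -11/5 (W(b) = -2 + (1/5)*(-1) = -2 - 1/5 = -11/5)
j = 21/5 (j = 2 - 1*(-11/5) = 2 + 11/5 = 21/5 ≈ 4.2000)
E(J, c) = -2 + J
q = -15 (q = -5*3 = -15)
t(u) = 11*u/5 (t(u) = (-2 + 21/5)*u = 11*u/5)
sqrt(t(q) + 302) = sqrt((11/5)*(-15) + 302) = sqrt(-33 + 302) = sqrt(269)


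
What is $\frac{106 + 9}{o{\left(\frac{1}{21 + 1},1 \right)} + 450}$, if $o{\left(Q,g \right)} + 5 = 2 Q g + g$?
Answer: $\frac{1265}{4907} \approx 0.25779$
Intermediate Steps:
$o{\left(Q,g \right)} = -5 + g + 2 Q g$ ($o{\left(Q,g \right)} = -5 + \left(2 Q g + g\right) = -5 + \left(g + 2 Q g\right) = -5 + g + 2 Q g$)
$\frac{106 + 9}{o{\left(\frac{1}{21 + 1},1 \right)} + 450} = \frac{106 + 9}{\left(-5 + 1 + 2 \frac{1}{21 + 1} \cdot 1\right) + 450} = \frac{115}{\left(-5 + 1 + 2 \cdot \frac{1}{22} \cdot 1\right) + 450} = \frac{115}{\left(-5 + 1 + \frac{1}{11}\right) + 450} = \frac{115}{- \frac{43}{11} + 450} = \frac{115}{\frac{4907}{11}} = 115 \cdot \frac{11}{4907} = \frac{1265}{4907}$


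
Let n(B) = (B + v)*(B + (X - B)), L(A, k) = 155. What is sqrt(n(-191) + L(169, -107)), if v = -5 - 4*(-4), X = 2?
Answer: I*sqrt(205) ≈ 14.318*I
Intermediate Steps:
v = 11 (v = -5 + 16 = 11)
n(B) = 22 + 2*B (n(B) = (B + 11)*(B + (2 - B)) = (11 + B)*2 = 22 + 2*B)
sqrt(n(-191) + L(169, -107)) = sqrt((22 + 2*(-191)) + 155) = sqrt((22 - 382) + 155) = sqrt(-360 + 155) = sqrt(-205) = I*sqrt(205)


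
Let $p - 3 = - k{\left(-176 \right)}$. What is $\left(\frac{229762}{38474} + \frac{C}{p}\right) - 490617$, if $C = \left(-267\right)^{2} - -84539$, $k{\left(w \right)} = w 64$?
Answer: $- \frac{106333645285680}{216743279} \approx -4.906 \cdot 10^{5}$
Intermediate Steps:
$k{\left(w \right)} = 64 w$
$p = 11267$ ($p = 3 - 64 \left(-176\right) = 3 - -11264 = 3 + 11264 = 11267$)
$C = 155828$ ($C = 71289 + 84539 = 155828$)
$\left(\frac{229762}{38474} + \frac{C}{p}\right) - 490617 = \left(\frac{229762}{38474} + \frac{155828}{11267}\right) - 490617 = \left(229762 \cdot \frac{1}{38474} + 155828 \cdot \frac{1}{11267}\right) - 490617 = \left(\frac{114881}{19237} + \frac{155828}{11267}\right) - 490617 = \frac{4292027463}{216743279} - 490617 = - \frac{106333645285680}{216743279}$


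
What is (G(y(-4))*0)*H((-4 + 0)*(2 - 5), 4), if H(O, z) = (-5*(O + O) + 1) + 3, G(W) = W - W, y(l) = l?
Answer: 0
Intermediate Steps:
G(W) = 0
H(O, z) = 4 - 10*O (H(O, z) = (-10*O + 1) + 3 = (1 - 10*O) + 3 = 4 - 10*O)
(G(y(-4))*0)*H((-4 + 0)*(2 - 5), 4) = (0*0)*(4 - 10*(-4 + 0)*(2 - 5)) = 0*(4 - (-40)*(-3)) = 0*(4 - 10*12) = 0*(4 - 120) = 0*(-116) = 0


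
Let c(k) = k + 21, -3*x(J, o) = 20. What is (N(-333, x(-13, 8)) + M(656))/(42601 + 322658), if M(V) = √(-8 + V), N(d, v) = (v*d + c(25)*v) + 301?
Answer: 6643/1095777 + 6*√2/121753 ≈ 0.0061321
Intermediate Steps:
x(J, o) = -20/3 (x(J, o) = -⅓*20 = -20/3)
c(k) = 21 + k
N(d, v) = 301 + 46*v + d*v (N(d, v) = (v*d + (21 + 25)*v) + 301 = (d*v + 46*v) + 301 = (46*v + d*v) + 301 = 301 + 46*v + d*v)
(N(-333, x(-13, 8)) + M(656))/(42601 + 322658) = ((301 + 46*(-20/3) - 333*(-20/3)) + √(-8 + 656))/(42601 + 322658) = ((301 - 920/3 + 2220) + √648)/365259 = (6643/3 + 18*√2)*(1/365259) = 6643/1095777 + 6*√2/121753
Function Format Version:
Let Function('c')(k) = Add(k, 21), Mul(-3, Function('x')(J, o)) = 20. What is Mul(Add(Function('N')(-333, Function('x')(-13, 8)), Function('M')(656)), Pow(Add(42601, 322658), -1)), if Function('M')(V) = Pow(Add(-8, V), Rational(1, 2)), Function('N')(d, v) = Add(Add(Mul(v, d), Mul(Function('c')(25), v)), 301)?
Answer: Add(Rational(6643, 1095777), Mul(Rational(6, 121753), Pow(2, Rational(1, 2)))) ≈ 0.0061321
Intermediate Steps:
Function('x')(J, o) = Rational(-20, 3) (Function('x')(J, o) = Mul(Rational(-1, 3), 20) = Rational(-20, 3))
Function('c')(k) = Add(21, k)
Function('N')(d, v) = Add(301, Mul(46, v), Mul(d, v)) (Function('N')(d, v) = Add(Add(Mul(v, d), Mul(Add(21, 25), v)), 301) = Add(Add(Mul(d, v), Mul(46, v)), 301) = Add(Add(Mul(46, v), Mul(d, v)), 301) = Add(301, Mul(46, v), Mul(d, v)))
Mul(Add(Function('N')(-333, Function('x')(-13, 8)), Function('M')(656)), Pow(Add(42601, 322658), -1)) = Mul(Add(Add(301, Mul(46, Rational(-20, 3)), Mul(-333, Rational(-20, 3))), Pow(Add(-8, 656), Rational(1, 2))), Pow(Add(42601, 322658), -1)) = Mul(Add(Add(301, Rational(-920, 3), 2220), Pow(648, Rational(1, 2))), Pow(365259, -1)) = Mul(Add(Rational(6643, 3), Mul(18, Pow(2, Rational(1, 2)))), Rational(1, 365259)) = Add(Rational(6643, 1095777), Mul(Rational(6, 121753), Pow(2, Rational(1, 2))))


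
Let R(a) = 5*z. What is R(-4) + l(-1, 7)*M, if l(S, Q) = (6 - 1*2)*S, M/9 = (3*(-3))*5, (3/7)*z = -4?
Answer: 4720/3 ≈ 1573.3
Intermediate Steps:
z = -28/3 (z = (7/3)*(-4) = -28/3 ≈ -9.3333)
M = -405 (M = 9*((3*(-3))*5) = 9*(-9*5) = 9*(-45) = -405)
l(S, Q) = 4*S (l(S, Q) = (6 - 2)*S = 4*S)
R(a) = -140/3 (R(a) = 5*(-28/3) = -140/3)
R(-4) + l(-1, 7)*M = -140/3 + (4*(-1))*(-405) = -140/3 - 4*(-405) = -140/3 + 1620 = 4720/3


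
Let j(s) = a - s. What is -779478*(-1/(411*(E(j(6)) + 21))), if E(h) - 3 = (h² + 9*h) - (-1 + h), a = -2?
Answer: 259826/3425 ≈ 75.862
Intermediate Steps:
j(s) = -2 - s
E(h) = 4 + h² + 8*h (E(h) = 3 + ((h² + 9*h) - (-1 + h)) = 3 + ((h² + 9*h) + (1 - h)) = 3 + (1 + h² + 8*h) = 4 + h² + 8*h)
-779478*(-1/(411*(E(j(6)) + 21))) = -779478*(-1/(411*((4 + (-2 - 1*6)² + 8*(-2 - 1*6)) + 21))) = -779478*(-1/(411*((4 + (-2 - 6)² + 8*(-2 - 6)) + 21))) = -779478*(-1/(411*((4 + (-8)² + 8*(-8)) + 21))) = -779478*(-1/(411*((4 + 64 - 64) + 21))) = -779478*(-1/(411*(4 + 21))) = -779478/((-411*25)) = -779478/(-10275) = -779478*(-1/10275) = 259826/3425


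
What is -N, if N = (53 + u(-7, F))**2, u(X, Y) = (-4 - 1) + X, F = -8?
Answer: -1681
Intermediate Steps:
u(X, Y) = -5 + X
N = 1681 (N = (53 + (-5 - 7))**2 = (53 - 12)**2 = 41**2 = 1681)
-N = -1*1681 = -1681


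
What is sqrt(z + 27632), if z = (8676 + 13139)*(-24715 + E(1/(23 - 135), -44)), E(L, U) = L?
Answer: I*sqrt(422678145617)/28 ≈ 23219.0*I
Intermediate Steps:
z = -60385687015/112 (z = (8676 + 13139)*(-24715 + 1/(23 - 135)) = 21815*(-24715 + 1/(-112)) = 21815*(-24715 - 1/112) = 21815*(-2768081/112) = -60385687015/112 ≈ -5.3916e+8)
sqrt(z + 27632) = sqrt(-60385687015/112 + 27632) = sqrt(-60382592231/112) = I*sqrt(422678145617)/28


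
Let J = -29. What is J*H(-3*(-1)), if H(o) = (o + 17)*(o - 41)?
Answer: 22040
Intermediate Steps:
H(o) = (-41 + o)*(17 + o) (H(o) = (17 + o)*(-41 + o) = (-41 + o)*(17 + o))
J*H(-3*(-1)) = -29*(-697 + (-3*(-1))² - (-72)*(-1)) = -29*(-697 + 3² - 24*3) = -29*(-697 + 9 - 72) = -29*(-760) = 22040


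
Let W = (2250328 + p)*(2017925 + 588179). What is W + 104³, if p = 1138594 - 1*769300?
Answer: 6827008497552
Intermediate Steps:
p = 369294 (p = 1138594 - 769300 = 369294)
W = 6827007372688 (W = (2250328 + 369294)*(2017925 + 588179) = 2619622*2606104 = 6827007372688)
W + 104³ = 6827007372688 + 104³ = 6827007372688 + 1124864 = 6827008497552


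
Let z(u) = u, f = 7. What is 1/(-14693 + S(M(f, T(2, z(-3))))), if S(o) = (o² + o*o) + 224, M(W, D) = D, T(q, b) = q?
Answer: -1/14461 ≈ -6.9152e-5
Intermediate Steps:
S(o) = 224 + 2*o² (S(o) = (o² + o²) + 224 = 2*o² + 224 = 224 + 2*o²)
1/(-14693 + S(M(f, T(2, z(-3))))) = 1/(-14693 + (224 + 2*2²)) = 1/(-14693 + (224 + 2*4)) = 1/(-14693 + (224 + 8)) = 1/(-14693 + 232) = 1/(-14461) = -1/14461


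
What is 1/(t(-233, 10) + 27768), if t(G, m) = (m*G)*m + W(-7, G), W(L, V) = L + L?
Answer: 1/4454 ≈ 0.00022452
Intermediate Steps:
W(L, V) = 2*L
t(G, m) = -14 + G*m² (t(G, m) = (m*G)*m + 2*(-7) = (G*m)*m - 14 = G*m² - 14 = -14 + G*m²)
1/(t(-233, 10) + 27768) = 1/((-14 - 233*10²) + 27768) = 1/((-14 - 233*100) + 27768) = 1/((-14 - 23300) + 27768) = 1/(-23314 + 27768) = 1/4454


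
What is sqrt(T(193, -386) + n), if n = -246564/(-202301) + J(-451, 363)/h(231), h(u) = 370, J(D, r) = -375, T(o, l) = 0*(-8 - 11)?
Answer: sqrt(46006062216114)/14970274 ≈ 0.45308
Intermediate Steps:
T(o, l) = 0 (T(o, l) = 0*(-19) = 0)
n = 3073161/14970274 (n = -246564/(-202301) - 375/370 = -246564*(-1/202301) - 375*1/370 = 246564/202301 - 75/74 = 3073161/14970274 ≈ 0.20528)
sqrt(T(193, -386) + n) = sqrt(0 + 3073161/14970274) = sqrt(3073161/14970274) = sqrt(46006062216114)/14970274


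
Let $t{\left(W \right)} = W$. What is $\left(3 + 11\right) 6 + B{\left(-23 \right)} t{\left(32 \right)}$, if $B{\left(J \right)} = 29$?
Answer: $1012$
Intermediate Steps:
$\left(3 + 11\right) 6 + B{\left(-23 \right)} t{\left(32 \right)} = \left(3 + 11\right) 6 + 29 \cdot 32 = 14 \cdot 6 + 928 = 84 + 928 = 1012$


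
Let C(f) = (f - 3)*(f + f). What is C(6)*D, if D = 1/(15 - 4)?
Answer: 36/11 ≈ 3.2727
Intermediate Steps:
D = 1/11 ≈ 0.090909
C(f) = 2*f*(-3 + f) (C(f) = (-3 + f)*(2*f) = 2*f*(-3 + f))
C(6)*D = (2*6*(-3 + 6))*(1/11) = (2*6*3)*(1/11) = 36*(1/11) = 36/11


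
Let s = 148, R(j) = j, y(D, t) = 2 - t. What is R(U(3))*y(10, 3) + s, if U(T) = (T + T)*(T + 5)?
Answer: 100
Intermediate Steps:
U(T) = 2*T*(5 + T) (U(T) = (2*T)*(5 + T) = 2*T*(5 + T))
R(U(3))*y(10, 3) + s = (2*3*(5 + 3))*(2 - 1*3) + 148 = (2*3*8)*(2 - 3) + 148 = 48*(-1) + 148 = -48 + 148 = 100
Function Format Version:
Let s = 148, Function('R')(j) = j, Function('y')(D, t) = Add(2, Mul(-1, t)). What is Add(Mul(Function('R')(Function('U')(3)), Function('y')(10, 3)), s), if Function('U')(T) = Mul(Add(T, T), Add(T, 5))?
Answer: 100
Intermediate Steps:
Function('U')(T) = Mul(2, T, Add(5, T)) (Function('U')(T) = Mul(Mul(2, T), Add(5, T)) = Mul(2, T, Add(5, T)))
Add(Mul(Function('R')(Function('U')(3)), Function('y')(10, 3)), s) = Add(Mul(Mul(2, 3, Add(5, 3)), Add(2, Mul(-1, 3))), 148) = Add(Mul(Mul(2, 3, 8), Add(2, -3)), 148) = Add(Mul(48, -1), 148) = Add(-48, 148) = 100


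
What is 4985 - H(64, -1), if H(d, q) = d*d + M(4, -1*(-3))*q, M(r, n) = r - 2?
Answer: 891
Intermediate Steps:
M(r, n) = -2 + r
H(d, q) = d**2 + 2*q (H(d, q) = d*d + (-2 + 4)*q = d**2 + 2*q)
4985 - H(64, -1) = 4985 - (64**2 + 2*(-1)) = 4985 - (4096 - 2) = 4985 - 1*4094 = 4985 - 4094 = 891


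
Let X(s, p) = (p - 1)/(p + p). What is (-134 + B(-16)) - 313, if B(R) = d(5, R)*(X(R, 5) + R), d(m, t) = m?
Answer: -525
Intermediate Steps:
X(s, p) = (-1 + p)/(2*p) (X(s, p) = (-1 + p)/((2*p)) = (-1 + p)*(1/(2*p)) = (-1 + p)/(2*p))
B(R) = 2 + 5*R (B(R) = 5*((½)*(-1 + 5)/5 + R) = 5*((½)*(⅕)*4 + R) = 5*(⅖ + R) = 2 + 5*R)
(-134 + B(-16)) - 313 = (-134 + (2 + 5*(-16))) - 313 = (-134 + (2 - 80)) - 313 = (-134 - 78) - 313 = -212 - 313 = -525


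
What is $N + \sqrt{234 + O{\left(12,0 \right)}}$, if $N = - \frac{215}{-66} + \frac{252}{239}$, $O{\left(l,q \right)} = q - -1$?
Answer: $\frac{68017}{15774} + \sqrt{235} \approx 19.642$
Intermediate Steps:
$O{\left(l,q \right)} = 1 + q$ ($O{\left(l,q \right)} = q + 1 = 1 + q$)
$N = \frac{68017}{15774}$ ($N = \left(-215\right) \left(- \frac{1}{66}\right) + 252 \cdot \frac{1}{239} = \frac{215}{66} + \frac{252}{239} = \frac{68017}{15774} \approx 4.312$)
$N + \sqrt{234 + O{\left(12,0 \right)}} = \frac{68017}{15774} + \sqrt{234 + \left(1 + 0\right)} = \frac{68017}{15774} + \sqrt{234 + 1} = \frac{68017}{15774} + \sqrt{235}$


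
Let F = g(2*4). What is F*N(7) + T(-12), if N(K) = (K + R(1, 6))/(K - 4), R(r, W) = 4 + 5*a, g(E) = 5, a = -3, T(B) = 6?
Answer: -2/3 ≈ -0.66667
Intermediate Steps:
F = 5
R(r, W) = -11 (R(r, W) = 4 + 5*(-3) = 4 - 15 = -11)
N(K) = (-11 + K)/(-4 + K) (N(K) = (K - 11)/(K - 4) = (-11 + K)/(-4 + K))
F*N(7) + T(-12) = 5*((-11 + 7)/(-4 + 7)) + 6 = 5*(-4/3) + 6 = -20/3 + 6 = -2/3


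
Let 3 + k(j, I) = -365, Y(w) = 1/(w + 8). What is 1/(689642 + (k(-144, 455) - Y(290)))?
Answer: 298/205403651 ≈ 1.4508e-6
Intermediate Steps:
Y(w) = 1/(8 + w)
k(j, I) = -368 (k(j, I) = -3 - 365 = -368)
1/(689642 + (k(-144, 455) - Y(290))) = 1/(689642 + (-368 - 1/(8 + 290))) = 1/(689642 + (-368 - 1/298)) = 1/(689642 - 109665/298) = 1/(205403651/298) = 298/205403651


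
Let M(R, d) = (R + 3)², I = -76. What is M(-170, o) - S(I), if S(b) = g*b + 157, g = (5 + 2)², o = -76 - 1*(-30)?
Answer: 31456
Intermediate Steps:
o = -46 (o = -76 + 30 = -46)
g = 49 (g = 7² = 49)
M(R, d) = (3 + R)²
S(b) = 157 + 49*b (S(b) = 49*b + 157 = 157 + 49*b)
M(-170, o) - S(I) = (3 - 170)² - (157 + 49*(-76)) = (-167)² - (157 - 3724) = 27889 - 1*(-3567) = 27889 + 3567 = 31456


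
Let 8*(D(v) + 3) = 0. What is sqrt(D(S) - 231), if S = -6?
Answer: 3*I*sqrt(26) ≈ 15.297*I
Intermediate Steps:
D(v) = -3 (D(v) = -3 + (1/8)*0 = -3 + 0 = -3)
sqrt(D(S) - 231) = sqrt(-3 - 231) = sqrt(-234) = 3*I*sqrt(26)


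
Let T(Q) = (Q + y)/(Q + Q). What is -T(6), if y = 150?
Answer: -13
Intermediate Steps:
T(Q) = (150 + Q)/(2*Q) (T(Q) = (Q + 150)/(Q + Q) = (150 + Q)/((2*Q)) = (150 + Q)*(1/(2*Q)) = (150 + Q)/(2*Q))
-T(6) = -(150 + 6)/(2*6) = -156/(2*6) = -1*13 = -13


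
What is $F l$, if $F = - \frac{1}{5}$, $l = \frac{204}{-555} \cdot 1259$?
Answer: $\frac{85612}{925} \approx 92.553$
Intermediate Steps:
$l = - \frac{85612}{185}$ ($l = 204 \left(- \frac{1}{555}\right) 1259 = \left(- \frac{68}{185}\right) 1259 = - \frac{85612}{185} \approx -462.77$)
$F = - \frac{1}{5}$ ($F = \left(-1\right) \frac{1}{5} = - \frac{1}{5} \approx -0.2$)
$F l = \left(- \frac{1}{5}\right) \left(- \frac{85612}{185}\right) = \frac{85612}{925}$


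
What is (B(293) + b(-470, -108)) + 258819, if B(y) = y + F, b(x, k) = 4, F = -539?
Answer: 258577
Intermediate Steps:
B(y) = -539 + y (B(y) = y - 539 = -539 + y)
(B(293) + b(-470, -108)) + 258819 = ((-539 + 293) + 4) + 258819 = (-246 + 4) + 258819 = -242 + 258819 = 258577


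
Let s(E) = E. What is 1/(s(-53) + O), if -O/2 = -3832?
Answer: 1/7611 ≈ 0.00013139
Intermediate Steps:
O = 7664 (O = -2*(-3832) = 7664)
1/(s(-53) + O) = 1/(-53 + 7664) = 1/7611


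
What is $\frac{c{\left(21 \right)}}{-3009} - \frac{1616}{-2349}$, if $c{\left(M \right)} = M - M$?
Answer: $\frac{1616}{2349} \approx 0.68795$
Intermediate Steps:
$c{\left(M \right)} = 0$
$\frac{c{\left(21 \right)}}{-3009} - \frac{1616}{-2349} = \frac{0}{-3009} - \frac{1616}{-2349} = 0 \left(- \frac{1}{3009}\right) - - \frac{1616}{2349} = 0 + \frac{1616}{2349} = \frac{1616}{2349}$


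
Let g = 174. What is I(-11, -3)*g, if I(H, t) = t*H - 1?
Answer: 5568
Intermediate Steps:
I(H, t) = -1 + H*t (I(H, t) = H*t - 1 = -1 + H*t)
I(-11, -3)*g = (-1 - 11*(-3))*174 = (-1 + 33)*174 = 32*174 = 5568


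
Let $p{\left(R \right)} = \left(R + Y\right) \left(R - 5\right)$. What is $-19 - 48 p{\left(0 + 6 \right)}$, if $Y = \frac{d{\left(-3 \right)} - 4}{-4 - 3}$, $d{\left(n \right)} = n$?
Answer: $-355$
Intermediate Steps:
$Y = 1$ ($Y = \frac{-3 - 4}{-4 - 3} = - \frac{7}{-7} = \left(-7\right) \left(- \frac{1}{7}\right) = 1$)
$p{\left(R \right)} = \left(1 + R\right) \left(-5 + R\right)$ ($p{\left(R \right)} = \left(R + 1\right) \left(R - 5\right) = \left(1 + R\right) \left(-5 + R\right)$)
$-19 - 48 p{\left(0 + 6 \right)} = -19 - 48 \left(-5 + \left(0 + 6\right)^{2} - 4 \left(0 + 6\right)\right) = -19 - 48 \left(-5 + 6^{2} - 24\right) = -19 - 48 \left(-5 + 36 - 24\right) = -19 - 336 = -355$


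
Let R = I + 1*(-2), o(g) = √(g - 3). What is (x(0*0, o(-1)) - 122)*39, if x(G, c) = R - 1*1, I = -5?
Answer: -5070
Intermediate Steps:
o(g) = √(-3 + g)
R = -7 (R = -5 + 1*(-2) = -5 - 2 = -7)
x(G, c) = -8 (x(G, c) = -7 - 1*1 = -7 - 1 = -8)
(x(0*0, o(-1)) - 122)*39 = (-8 - 122)*39 = -130*39 = -5070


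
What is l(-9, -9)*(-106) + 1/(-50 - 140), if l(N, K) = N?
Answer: 181259/190 ≈ 954.00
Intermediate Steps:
l(-9, -9)*(-106) + 1/(-50 - 140) = -9*(-106) + 1/(-50 - 140) = 954 + 1/(-190) = 954 - 1/190 = 181259/190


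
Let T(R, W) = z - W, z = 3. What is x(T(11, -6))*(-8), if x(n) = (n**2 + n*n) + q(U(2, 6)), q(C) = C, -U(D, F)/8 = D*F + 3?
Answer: -336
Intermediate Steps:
U(D, F) = -24 - 8*D*F (U(D, F) = -8*(D*F + 3) = -8*(3 + D*F) = -24 - 8*D*F)
T(R, W) = 3 - W
x(n) = -120 + 2*n**2 (x(n) = (n**2 + n*n) + (-24 - 8*2*6) = (n**2 + n**2) + (-24 - 96) = 2*n**2 - 120 = -120 + 2*n**2)
x(T(11, -6))*(-8) = (-120 + 2*(3 - 1*(-6))**2)*(-8) = (-120 + 2*(3 + 6)**2)*(-8) = (-120 + 2*9**2)*(-8) = (-120 + 2*81)*(-8) = (-120 + 162)*(-8) = 42*(-8) = -336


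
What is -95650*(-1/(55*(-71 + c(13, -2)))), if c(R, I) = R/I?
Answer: -7652/341 ≈ -22.440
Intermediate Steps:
-95650*(-1/(55*(-71 + c(13, -2)))) = -95650*(-1/(55*(-71 + 13/(-2)))) = -95650*(-1/(55*(-71 + 13*(-½)))) = -95650*(-1/(55*(-71 - 13/2))) = -95650/((-155/2*(-55))) = -95650/8525/2 = -95650*2/8525 = -7652/341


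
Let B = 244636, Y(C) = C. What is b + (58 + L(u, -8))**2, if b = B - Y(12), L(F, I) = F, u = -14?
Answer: 246560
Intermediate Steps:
b = 244624 (b = 244636 - 1*12 = 244636 - 12 = 244624)
b + (58 + L(u, -8))**2 = 244624 + (58 - 14)**2 = 244624 + 44**2 = 244624 + 1936 = 246560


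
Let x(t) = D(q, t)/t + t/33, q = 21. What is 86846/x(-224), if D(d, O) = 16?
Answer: -40122852/3169 ≈ -12661.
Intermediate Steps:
x(t) = 16/t + t/33
86846/x(-224) = 86846/(16/(-224) + (1/33)*(-224)) = 86846/(16*(-1/224) - 224/33) = 86846/(-1/14 - 224/33) = 86846/(-3169/462) = 86846*(-462/3169) = -40122852/3169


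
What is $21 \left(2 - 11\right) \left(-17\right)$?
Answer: $3213$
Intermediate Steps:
$21 \left(2 - 11\right) \left(-17\right) = 21 \left(-9\right) \left(-17\right) = \left(-189\right) \left(-17\right) = 3213$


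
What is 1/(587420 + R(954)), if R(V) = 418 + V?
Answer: 1/588792 ≈ 1.6984e-6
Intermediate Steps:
1/(587420 + R(954)) = 1/(587420 + (418 + 954)) = 1/(587420 + 1372) = 1/588792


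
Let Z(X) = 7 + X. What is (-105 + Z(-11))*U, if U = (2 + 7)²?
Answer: -8829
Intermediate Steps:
U = 81 (U = 9² = 81)
(-105 + Z(-11))*U = (-105 + (7 - 11))*81 = (-105 - 4)*81 = -109*81 = -8829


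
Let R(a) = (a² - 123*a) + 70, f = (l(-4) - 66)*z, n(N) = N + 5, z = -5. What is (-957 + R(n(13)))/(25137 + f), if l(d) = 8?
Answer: -2777/25427 ≈ -0.10921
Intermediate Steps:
n(N) = 5 + N
f = 290 (f = (8 - 66)*(-5) = -58*(-5) = 290)
R(a) = 70 + a² - 123*a
(-957 + R(n(13)))/(25137 + f) = (-957 + (70 + (5 + 13)² - 123*(5 + 13)))/(25137 + 290) = (-957 + (70 + 18² - 123*18))/25427 = (-957 + (70 + 324 - 2214))*(1/25427) = (-957 - 1820)*(1/25427) = -2777*1/25427 = -2777/25427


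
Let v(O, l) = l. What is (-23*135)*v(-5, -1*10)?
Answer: 31050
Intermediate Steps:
(-23*135)*v(-5, -1*10) = (-23*135)*(-1*10) = -3105*(-10) = 31050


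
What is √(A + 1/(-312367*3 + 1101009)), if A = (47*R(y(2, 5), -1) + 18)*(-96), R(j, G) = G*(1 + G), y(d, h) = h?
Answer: I*√1289559953719/27318 ≈ 41.569*I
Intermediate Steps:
A = -1728 (A = (47*(-(1 - 1)) + 18)*(-96) = (47*(-1*0) + 18)*(-96) = (47*0 + 18)*(-96) = (0 + 18)*(-96) = 18*(-96) = -1728)
√(A + 1/(-312367*3 + 1101009)) = √(-1728 + 1/(-312367*3 + 1101009)) = √(-1728 + 1/(-937101 + 1101009)) = √(-1728 + 1/163908) = √(-283233023/163908) = I*√1289559953719/27318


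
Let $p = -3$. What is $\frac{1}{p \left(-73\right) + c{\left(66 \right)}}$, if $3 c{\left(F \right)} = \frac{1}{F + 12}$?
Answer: $\frac{234}{51247} \approx 0.0045661$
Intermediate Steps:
$c{\left(F \right)} = \frac{1}{3 \left(12 + F\right)}$ ($c{\left(F \right)} = \frac{1}{3 \left(F + 12\right)} = \frac{1}{3 \left(12 + F\right)}$)
$\frac{1}{p \left(-73\right) + c{\left(66 \right)}} = \frac{1}{\left(-3\right) \left(-73\right) + \frac{1}{3 \left(12 + 66\right)}} = \frac{1}{219 + \frac{1}{3 \cdot 78}} = \frac{1}{219 + \frac{1}{3} \cdot \frac{1}{78}} = \frac{1}{219 + \frac{1}{234}} = \frac{1}{\frac{51247}{234}} = \frac{234}{51247}$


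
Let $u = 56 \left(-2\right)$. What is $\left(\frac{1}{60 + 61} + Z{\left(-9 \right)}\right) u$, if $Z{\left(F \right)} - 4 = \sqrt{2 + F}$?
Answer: $- \frac{54320}{121} - 112 i \sqrt{7} \approx -448.93 - 296.32 i$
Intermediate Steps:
$u = -112$
$Z{\left(F \right)} = 4 + \sqrt{2 + F}$
$\left(\frac{1}{60 + 61} + Z{\left(-9 \right)}\right) u = \left(\frac{1}{60 + 61} + \left(4 + \sqrt{2 - 9}\right)\right) \left(-112\right) = \left(\frac{1}{121} + \left(4 + \sqrt{-7}\right)\right) \left(-112\right) = \left(\frac{1}{121} + \left(4 + i \sqrt{7}\right)\right) \left(-112\right) = \left(\frac{485}{121} + i \sqrt{7}\right) \left(-112\right) = - \frac{54320}{121} - 112 i \sqrt{7}$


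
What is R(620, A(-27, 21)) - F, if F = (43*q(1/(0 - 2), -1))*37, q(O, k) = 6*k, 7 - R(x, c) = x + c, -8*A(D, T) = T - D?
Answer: 8939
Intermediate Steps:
A(D, T) = -T/8 + D/8 (A(D, T) = -(T - D)/8 = -T/8 + D/8)
R(x, c) = 7 - c - x (R(x, c) = 7 - (x + c) = 7 - (c + x) = 7 + (-c - x) = 7 - c - x)
F = -9546 (F = (43*(6*(-1)))*37 = (43*(-6))*37 = -258*37 = -9546)
R(620, A(-27, 21)) - F = (7 - (-1/8*21 + (1/8)*(-27)) - 1*620) - 1*(-9546) = (7 - (-21/8 - 27/8) - 620) + 9546 = (7 - 1*(-6) - 620) + 9546 = (7 + 6 - 620) + 9546 = -607 + 9546 = 8939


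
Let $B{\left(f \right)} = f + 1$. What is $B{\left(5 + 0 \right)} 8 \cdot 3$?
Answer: $144$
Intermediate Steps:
$B{\left(f \right)} = 1 + f$
$B{\left(5 + 0 \right)} 8 \cdot 3 = \left(1 + \left(5 + 0\right)\right) 8 \cdot 3 = \left(1 + 5\right) 8 \cdot 3 = 6 \cdot 8 \cdot 3 = 48 \cdot 3 = 144$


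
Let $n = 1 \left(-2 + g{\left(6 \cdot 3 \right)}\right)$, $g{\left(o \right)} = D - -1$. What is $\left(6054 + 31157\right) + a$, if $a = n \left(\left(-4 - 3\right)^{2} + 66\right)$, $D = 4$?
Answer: $37556$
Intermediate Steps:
$g{\left(o \right)} = 5$ ($g{\left(o \right)} = 4 - -1 = 4 + 1 = 5$)
$n = 3$ ($n = 1 \left(-2 + 5\right) = 1 \cdot 3 = 3$)
$a = 345$ ($a = 3 \left(\left(-4 - 3\right)^{2} + 66\right) = 3 \left(\left(-7\right)^{2} + 66\right) = 3 \left(49 + 66\right) = 3 \cdot 115 = 345$)
$\left(6054 + 31157\right) + a = \left(6054 + 31157\right) + 345 = 37211 + 345 = 37556$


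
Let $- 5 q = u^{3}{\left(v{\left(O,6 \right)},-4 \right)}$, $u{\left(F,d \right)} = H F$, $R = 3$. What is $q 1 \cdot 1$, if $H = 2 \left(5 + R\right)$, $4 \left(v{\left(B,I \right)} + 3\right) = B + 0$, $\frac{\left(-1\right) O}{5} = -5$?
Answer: $- \frac{140608}{5} \approx -28122.0$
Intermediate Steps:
$O = 25$ ($O = \left(-5\right) \left(-5\right) = 25$)
$v{\left(B,I \right)} = -3 + \frac{B}{4}$ ($v{\left(B,I \right)} = -3 + \frac{B + 0}{4} = -3 + \frac{B}{4}$)
$H = 16$ ($H = 2 \left(5 + 3\right) = 2 \cdot 8 = 16$)
$u{\left(F,d \right)} = 16 F$
$q = - \frac{140608}{5}$ ($q = - \frac{\left(16 \left(-3 + \frac{1}{4} \cdot 25\right)\right)^{3}}{5} = - \frac{\left(16 \left(-3 + \frac{25}{4}\right)\right)^{3}}{5} = - \frac{\left(16 \cdot \frac{13}{4}\right)^{3}}{5} = - \frac{52^{3}}{5} = \left(- \frac{1}{5}\right) 140608 = - \frac{140608}{5} \approx -28122.0$)
$q 1 \cdot 1 = - \frac{140608 \cdot 1 \cdot 1}{5} = \left(- \frac{140608}{5}\right) 1 = - \frac{140608}{5}$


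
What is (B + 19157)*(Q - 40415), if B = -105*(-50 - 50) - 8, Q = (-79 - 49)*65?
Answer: -1444944015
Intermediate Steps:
Q = -8320 (Q = -128*65 = -8320)
B = 10492 (B = -105*(-100) - 8 = 10500 - 8 = 10492)
(B + 19157)*(Q - 40415) = (10492 + 19157)*(-8320 - 40415) = 29649*(-48735) = -1444944015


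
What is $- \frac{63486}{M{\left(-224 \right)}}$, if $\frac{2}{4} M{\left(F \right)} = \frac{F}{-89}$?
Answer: $- \frac{2825127}{224} \approx -12612.0$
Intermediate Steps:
$M{\left(F \right)} = - \frac{2 F}{89}$ ($M{\left(F \right)} = 2 \frac{F}{-89} = 2 F \left(- \frac{1}{89}\right) = 2 \left(- \frac{F}{89}\right) = - \frac{2 F}{89}$)
$- \frac{63486}{M{\left(-224 \right)}} = - \frac{63486}{\left(- \frac{2}{89}\right) \left(-224\right)} = - \frac{63486}{\frac{448}{89}} = \left(-63486\right) \frac{89}{448} = - \frac{2825127}{224}$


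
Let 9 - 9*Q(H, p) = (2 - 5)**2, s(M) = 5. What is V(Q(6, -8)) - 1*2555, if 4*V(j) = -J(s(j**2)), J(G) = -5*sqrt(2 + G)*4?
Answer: -2555 + 5*sqrt(7) ≈ -2541.8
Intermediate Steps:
Q(H, p) = 0 (Q(H, p) = 1 - (2 - 5)**2/9 = 1 - 1/9*(-3)**2 = 1 - 1/9*9 = 1 - 1 = 0)
J(G) = -20*sqrt(2 + G)
V(j) = 5*sqrt(7) (V(j) = (-(-20)*sqrt(2 + 5))/4 = (-(-20)*sqrt(7))/4 = (20*sqrt(7))/4 = 5*sqrt(7))
V(Q(6, -8)) - 1*2555 = 5*sqrt(7) - 1*2555 = 5*sqrt(7) - 2555 = -2555 + 5*sqrt(7)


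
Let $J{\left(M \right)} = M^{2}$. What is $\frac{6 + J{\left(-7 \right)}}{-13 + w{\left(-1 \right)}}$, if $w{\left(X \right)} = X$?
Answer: $- \frac{55}{14} \approx -3.9286$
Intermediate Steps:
$\frac{6 + J{\left(-7 \right)}}{-13 + w{\left(-1 \right)}} = \frac{6 + \left(-7\right)^{2}}{-13 - 1} = \frac{6 + 49}{-14} = \left(- \frac{1}{14}\right) 55 = - \frac{55}{14}$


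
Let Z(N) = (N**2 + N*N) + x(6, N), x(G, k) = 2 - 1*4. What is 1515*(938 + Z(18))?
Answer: 2399760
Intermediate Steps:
x(G, k) = -2 (x(G, k) = 2 - 4 = -2)
Z(N) = -2 + 2*N**2 (Z(N) = (N**2 + N*N) - 2 = (N**2 + N**2) - 2 = 2*N**2 - 2 = -2 + 2*N**2)
1515*(938 + Z(18)) = 1515*(938 + (-2 + 2*18**2)) = 1515*(938 + (-2 + 2*324)) = 1515*(938 + (-2 + 648)) = 1515*(938 + 646) = 1515*1584 = 2399760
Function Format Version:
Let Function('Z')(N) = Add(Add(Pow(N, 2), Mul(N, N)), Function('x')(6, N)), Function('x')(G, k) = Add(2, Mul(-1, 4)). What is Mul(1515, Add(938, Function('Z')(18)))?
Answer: 2399760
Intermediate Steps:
Function('x')(G, k) = -2 (Function('x')(G, k) = Add(2, -4) = -2)
Function('Z')(N) = Add(-2, Mul(2, Pow(N, 2))) (Function('Z')(N) = Add(Add(Pow(N, 2), Mul(N, N)), -2) = Add(Add(Pow(N, 2), Pow(N, 2)), -2) = Add(Mul(2, Pow(N, 2)), -2) = Add(-2, Mul(2, Pow(N, 2))))
Mul(1515, Add(938, Function('Z')(18))) = Mul(1515, Add(938, Add(-2, Mul(2, Pow(18, 2))))) = Mul(1515, Add(938, Add(-2, Mul(2, 324)))) = Mul(1515, Add(938, Add(-2, 648))) = Mul(1515, Add(938, 646)) = Mul(1515, 1584) = 2399760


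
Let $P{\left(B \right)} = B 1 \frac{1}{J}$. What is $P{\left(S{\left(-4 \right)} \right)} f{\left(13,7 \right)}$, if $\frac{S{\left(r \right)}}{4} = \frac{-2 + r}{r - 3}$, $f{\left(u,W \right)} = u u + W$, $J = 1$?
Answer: $\frac{4224}{7} \approx 603.43$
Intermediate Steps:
$f{\left(u,W \right)} = W + u^{2}$ ($f{\left(u,W \right)} = u^{2} + W = W + u^{2}$)
$S{\left(r \right)} = \frac{4 \left(-2 + r\right)}{-3 + r}$ ($S{\left(r \right)} = 4 \frac{-2 + r}{r - 3} = 4 \frac{-2 + r}{-3 + r} = \frac{4 \left(-2 + r\right)}{-3 + r}$)
$P{\left(B \right)} = B$ ($P{\left(B \right)} = B 1 \cdot 1^{-1} = B 1 \cdot 1 = B 1 = B$)
$P{\left(S{\left(-4 \right)} \right)} f{\left(13,7 \right)} = \frac{4 \left(-2 - 4\right)}{-3 - 4} \left(7 + 13^{2}\right) = 4 \frac{1}{-7} \left(-6\right) \left(7 + 169\right) = 4 \left(- \frac{1}{7}\right) \left(-6\right) 176 = \frac{24}{7} \cdot 176 = \frac{4224}{7}$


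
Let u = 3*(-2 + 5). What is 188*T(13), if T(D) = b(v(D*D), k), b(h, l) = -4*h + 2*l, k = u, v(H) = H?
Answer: -123704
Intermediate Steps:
u = 9 (u = 3*3 = 9)
k = 9
T(D) = 18 - 4*D² (T(D) = -4*D*D + 2*9 = -4*D² + 18 = 18 - 4*D²)
188*T(13) = 188*(18 - 4*13²) = 188*(18 - 4*169) = 188*(18 - 676) = 188*(-658) = -123704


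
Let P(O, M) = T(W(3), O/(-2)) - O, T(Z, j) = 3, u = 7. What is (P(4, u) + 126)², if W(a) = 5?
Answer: 15625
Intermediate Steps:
P(O, M) = 3 - O
(P(4, u) + 126)² = ((3 - 1*4) + 126)² = ((3 - 4) + 126)² = (-1 + 126)² = 125² = 15625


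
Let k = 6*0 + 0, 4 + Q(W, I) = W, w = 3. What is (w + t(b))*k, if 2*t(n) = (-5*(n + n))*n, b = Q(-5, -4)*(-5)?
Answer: 0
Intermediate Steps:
Q(W, I) = -4 + W
b = 45 (b = (-4 - 5)*(-5) = -9*(-5) = 45)
k = 0 (k = 0 + 0 = 0)
t(n) = -5*n² (t(n) = ((-5*(n + n))*n)/2 = ((-10*n)*n)/2 = (-10*n²)/2 = -5*n²)
(w + t(b))*k = (3 - 5*45²)*0 = (3 - 5*2025)*0 = (3 - 10125)*0 = -10122*0 = 0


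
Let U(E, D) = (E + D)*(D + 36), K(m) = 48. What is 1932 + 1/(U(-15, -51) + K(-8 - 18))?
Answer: 2005417/1038 ≈ 1932.0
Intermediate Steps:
U(E, D) = (36 + D)*(D + E) (U(E, D) = (D + E)*(36 + D) = (36 + D)*(D + E))
1932 + 1/(U(-15, -51) + K(-8 - 18)) = 1932 + 1/(((-51)² + 36*(-51) + 36*(-15) - 51*(-15)) + 48) = 1932 + 1/((2601 - 1836 - 540 + 765) + 48) = 1932 + 1/(990 + 48) = 1932 + 1/1038 = 2005417/1038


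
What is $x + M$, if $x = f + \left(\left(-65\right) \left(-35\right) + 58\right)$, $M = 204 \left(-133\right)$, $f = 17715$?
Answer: $-7084$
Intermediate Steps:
$M = -27132$
$x = 20048$ ($x = 17715 + \left(\left(-65\right) \left(-35\right) + 58\right) = 17715 + \left(2275 + 58\right) = 17715 + 2333 = 20048$)
$x + M = 20048 - 27132 = -7084$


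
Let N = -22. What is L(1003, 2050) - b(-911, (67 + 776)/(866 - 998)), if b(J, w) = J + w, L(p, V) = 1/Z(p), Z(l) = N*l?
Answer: 40486093/44132 ≈ 917.39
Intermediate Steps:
Z(l) = -22*l
L(p, V) = -1/(22*p) (L(p, V) = 1/(-22*p) = -1/(22*p))
L(1003, 2050) - b(-911, (67 + 776)/(866 - 998)) = -1/22/1003 - (-911 + (67 + 776)/(866 - 998)) = -1/22*1/1003 - (-911 + 843/(-132)) = -1/22066 - (-911 + 843*(-1/132)) = -1/22066 - (-911 - 281/44) = -1/22066 - 1*(-40365/44) = -1/22066 + 40365/44 = 40486093/44132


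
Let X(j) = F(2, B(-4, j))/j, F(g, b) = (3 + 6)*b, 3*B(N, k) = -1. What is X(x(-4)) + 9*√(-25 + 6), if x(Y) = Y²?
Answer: -3/16 + 9*I*√19 ≈ -0.1875 + 39.23*I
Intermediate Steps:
B(N, k) = -⅓ (B(N, k) = (⅓)*(-1) = -⅓)
F(g, b) = 9*b
X(j) = -3/j (X(j) = (9*(-⅓))/j = -3/j)
X(x(-4)) + 9*√(-25 + 6) = -3/((-4)²) + 9*√(-25 + 6) = -3/16 + 9*√(-19) = -3*1/16 + 9*(I*√19) = -3/16 + 9*I*√19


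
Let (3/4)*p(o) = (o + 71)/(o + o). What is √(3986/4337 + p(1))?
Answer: √920146594/4337 ≈ 6.9942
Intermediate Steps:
p(o) = 2*(71 + o)/(3*o) (p(o) = 4*((o + 71)/(o + o))/3 = 4*((71 + o)/((2*o)))/3 = 4*((71 + o)*(1/(2*o)))/3 = 4*((71 + o)/(2*o))/3 = 2*(71 + o)/(3*o))
√(3986/4337 + p(1)) = √(3986/4337 + (⅔)*(71 + 1)/1) = √(3986*(1/4337) + (⅔)*1*72) = √(3986/4337 + 48) = √(212162/4337) = √920146594/4337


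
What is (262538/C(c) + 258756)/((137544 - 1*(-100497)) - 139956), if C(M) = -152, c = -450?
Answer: 19534187/7454460 ≈ 2.6205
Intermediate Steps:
(262538/C(c) + 258756)/((137544 - 1*(-100497)) - 139956) = (262538/(-152) + 258756)/((137544 - 1*(-100497)) - 139956) = (262538*(-1/152) + 258756)/((137544 + 100497) - 139956) = (-131269/76 + 258756)/(238041 - 139956) = (19534187/76)/98085 = (19534187/76)*(1/98085) = 19534187/7454460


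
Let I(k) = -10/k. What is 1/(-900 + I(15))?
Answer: -3/2702 ≈ -0.0011103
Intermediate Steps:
1/(-900 + I(15)) = 1/(-900 - 10/15) = 1/(-900 - 10*1/15) = 1/(-900 - 2/3) = 1/(-2702/3) = -3/2702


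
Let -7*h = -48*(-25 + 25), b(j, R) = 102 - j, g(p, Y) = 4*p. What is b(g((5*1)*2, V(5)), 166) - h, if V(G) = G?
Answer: 62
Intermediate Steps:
h = 0 (h = -(-48)*(-25 + 25)/7 = -(-48)*0/7 = -1/7*0 = 0)
b(g((5*1)*2, V(5)), 166) - h = (102 - 4*(5*1)*2) - 1*0 = (102 - 4*5*2) + 0 = (102 - 4*10) + 0 = (102 - 1*40) + 0 = (102 - 40) + 0 = 62 + 0 = 62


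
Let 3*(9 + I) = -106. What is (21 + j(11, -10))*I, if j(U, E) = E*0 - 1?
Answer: -2660/3 ≈ -886.67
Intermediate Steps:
j(U, E) = -1 (j(U, E) = 0 - 1 = -1)
I = -133/3 (I = -9 + (⅓)*(-106) = -9 - 106/3 = -133/3 ≈ -44.333)
(21 + j(11, -10))*I = (21 - 1)*(-133/3) = 20*(-133/3) = -2660/3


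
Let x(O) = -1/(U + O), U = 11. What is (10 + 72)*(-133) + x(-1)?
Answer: -109061/10 ≈ -10906.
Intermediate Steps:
x(O) = -1/(11 + O)
(10 + 72)*(-133) + x(-1) = (10 + 72)*(-133) - 1/(11 - 1) = 82*(-133) - 1/10 = -10906 - 1*1/10 = -10906 - 1/10 = -109061/10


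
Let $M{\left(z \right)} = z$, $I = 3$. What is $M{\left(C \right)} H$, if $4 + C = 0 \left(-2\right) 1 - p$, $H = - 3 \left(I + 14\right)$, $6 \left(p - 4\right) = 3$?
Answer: $\frac{867}{2} \approx 433.5$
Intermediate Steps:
$p = \frac{9}{2}$ ($p = 4 + \frac{1}{6} \cdot 3 = 4 + \frac{1}{2} = \frac{9}{2} \approx 4.5$)
$H = -51$ ($H = - 3 \left(3 + 14\right) = \left(-3\right) 17 = -51$)
$C = - \frac{17}{2}$ ($C = -4 - \left(\frac{9}{2} - 0 \left(-2\right) 1\right) = -4 + \left(0 \cdot 1 - \frac{9}{2}\right) = -4 + \left(0 - \frac{9}{2}\right) = -4 - \frac{9}{2} = - \frac{17}{2} \approx -8.5$)
$M{\left(C \right)} H = \left(- \frac{17}{2}\right) \left(-51\right) = \frac{867}{2}$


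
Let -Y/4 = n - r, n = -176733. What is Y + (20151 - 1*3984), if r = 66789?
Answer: 990255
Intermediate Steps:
Y = 974088 (Y = -4*(-176733 - 1*66789) = -4*(-176733 - 66789) = -4*(-243522) = 974088)
Y + (20151 - 1*3984) = 974088 + (20151 - 1*3984) = 974088 + (20151 - 3984) = 974088 + 16167 = 990255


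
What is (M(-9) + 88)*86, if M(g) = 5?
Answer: 7998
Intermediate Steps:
(M(-9) + 88)*86 = (5 + 88)*86 = 93*86 = 7998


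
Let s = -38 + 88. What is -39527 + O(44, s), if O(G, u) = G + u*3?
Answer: -39333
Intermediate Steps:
s = 50
O(G, u) = G + 3*u
-39527 + O(44, s) = -39527 + (44 + 3*50) = -39527 + (44 + 150) = -39527 + 194 = -39333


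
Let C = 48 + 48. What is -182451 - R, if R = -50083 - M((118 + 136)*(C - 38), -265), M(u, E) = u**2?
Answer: 216899456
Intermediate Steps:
C = 96
R = -217081907 (R = -50083 - ((118 + 136)*(96 - 38))**2 = -50083 - (254*58)**2 = -50083 - 1*14732**2 = -50083 - 1*217031824 = -50083 - 217031824 = -217081907)
-182451 - R = -182451 - 1*(-217081907) = -182451 + 217081907 = 216899456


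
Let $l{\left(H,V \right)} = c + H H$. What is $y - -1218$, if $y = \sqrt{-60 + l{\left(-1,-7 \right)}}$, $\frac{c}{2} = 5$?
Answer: $1218 + 7 i \approx 1218.0 + 7.0 i$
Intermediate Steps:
$c = 10$ ($c = 2 \cdot 5 = 10$)
$l{\left(H,V \right)} = 10 + H^{2}$ ($l{\left(H,V \right)} = 10 + H H = 10 + H^{2}$)
$y = 7 i$ ($y = \sqrt{-60 + \left(10 + \left(-1\right)^{2}\right)} = \sqrt{-60 + \left(10 + 1\right)} = \sqrt{-60 + 11} = \sqrt{-49} = 7 i \approx 7.0 i$)
$y - -1218 = 7 i - -1218 = 7 i + 1218 = 1218 + 7 i$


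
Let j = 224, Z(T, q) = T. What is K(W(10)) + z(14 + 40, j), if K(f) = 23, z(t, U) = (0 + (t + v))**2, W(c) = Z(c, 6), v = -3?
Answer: 2624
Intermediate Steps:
W(c) = c
z(t, U) = (-3 + t)**2 (z(t, U) = (0 + (t - 3))**2 = (0 + (-3 + t))**2 = (-3 + t)**2)
K(W(10)) + z(14 + 40, j) = 23 + (-3 + (14 + 40))**2 = 23 + (-3 + 54)**2 = 23 + 51**2 = 23 + 2601 = 2624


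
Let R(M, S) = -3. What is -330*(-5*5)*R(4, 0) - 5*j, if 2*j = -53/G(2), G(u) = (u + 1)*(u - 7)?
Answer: -148553/6 ≈ -24759.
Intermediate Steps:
G(u) = (1 + u)*(-7 + u)
j = 53/30 (j = (-53/(-7 + 2² - 6*2))/2 = (-53/(-7 + 4 - 12))/2 = (-53/(-15))/2 = (-53*(-1/15))/2 = (½)*(53/15) = 53/30 ≈ 1.7667)
-330*(-5*5)*R(4, 0) - 5*j = -330*(-5*5)*(-3) - 5*53/30 = -(-8250)*(-3) - 53/6 = -330*75 - 53/6 = -24750 - 53/6 = -148553/6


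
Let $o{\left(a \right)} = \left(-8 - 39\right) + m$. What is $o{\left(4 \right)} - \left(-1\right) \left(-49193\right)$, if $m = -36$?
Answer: $-49276$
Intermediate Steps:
$o{\left(a \right)} = -83$ ($o{\left(a \right)} = \left(-8 - 39\right) - 36 = -47 - 36 = -83$)
$o{\left(4 \right)} - \left(-1\right) \left(-49193\right) = -83 - \left(-1\right) \left(-49193\right) = -83 - 49193 = -49276$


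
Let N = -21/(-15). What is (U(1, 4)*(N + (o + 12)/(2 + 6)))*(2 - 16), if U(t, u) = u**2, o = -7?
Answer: -2268/5 ≈ -453.60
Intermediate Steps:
N = 7/5 (N = -21*(-1/15) = 7/5 ≈ 1.4000)
(U(1, 4)*(N + (o + 12)/(2 + 6)))*(2 - 16) = (4**2*(7/5 + (-7 + 12)/(2 + 6)))*(2 - 16) = (16*(7/5 + 5/8))*(-14) = (16*(81/40))*(-14) = (162/5)*(-14) = -2268/5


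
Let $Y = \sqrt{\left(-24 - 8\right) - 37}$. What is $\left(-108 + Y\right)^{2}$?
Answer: $\left(108 - i \sqrt{69}\right)^{2} \approx 11595.0 - 1794.2 i$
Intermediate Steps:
$Y = i \sqrt{69}$ ($Y = \sqrt{\left(-24 - 8\right) - 37} = \sqrt{-32 - 37} = \sqrt{-69} = i \sqrt{69} \approx 8.3066 i$)
$\left(-108 + Y\right)^{2} = \left(-108 + i \sqrt{69}\right)^{2}$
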